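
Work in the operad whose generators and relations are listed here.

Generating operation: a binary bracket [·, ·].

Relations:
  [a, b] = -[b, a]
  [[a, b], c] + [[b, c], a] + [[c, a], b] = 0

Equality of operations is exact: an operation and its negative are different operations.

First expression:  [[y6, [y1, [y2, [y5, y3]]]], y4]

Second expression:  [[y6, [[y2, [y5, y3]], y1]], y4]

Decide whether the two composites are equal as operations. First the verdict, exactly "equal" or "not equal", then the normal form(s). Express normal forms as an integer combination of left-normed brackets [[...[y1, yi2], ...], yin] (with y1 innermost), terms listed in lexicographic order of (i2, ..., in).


not equal; first: [[[[[y1, y2], y3], y5], y6], y4] - [[[[[y1, y2], y5], y3], y6], y4] - [[[[[y1, y3], y5], y2], y6], y4] + [[[[[y1, y5], y3], y2], y6], y4]; second: -[[[[[y1, y2], y3], y5], y6], y4] + [[[[[y1, y2], y5], y3], y6], y4] + [[[[[y1, y3], y5], y2], y6], y4] - [[[[[y1, y5], y3], y2], y6], y4]

The first expression reduces to [[[[[y1, y2], y3], y5], y6], y4] - [[[[[y1, y2], y5], y3], y6], y4] - [[[[[y1, y3], y5], y2], y6], y4] + [[[[[y1, y5], y3], y2], y6], y4]
The second expression reduces to -[[[[[y1, y2], y3], y5], y6], y4] + [[[[[y1, y2], y5], y3], y6], y4] + [[[[[y1, y3], y5], y2], y6], y4] - [[[[[y1, y5], y3], y2], y6], y4]
No match — not equal.


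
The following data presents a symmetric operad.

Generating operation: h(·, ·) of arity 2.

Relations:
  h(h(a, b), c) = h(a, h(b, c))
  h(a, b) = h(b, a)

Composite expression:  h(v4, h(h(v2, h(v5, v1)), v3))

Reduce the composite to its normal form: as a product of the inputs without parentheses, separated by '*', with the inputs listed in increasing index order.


v1 * v2 * v3 * v4 * v5

Reordering under h is free, so list the v-inputs canonically.
h(v5, v1) spells out as v5 * v1
h(v2, h(v5, v1)) spells out as v2 * v5 * v1
h(h(v2, h(v5, v1)), v3) spells out as v2 * v5 * v1 * v3
h(v4, h(h(v2, h(v5, v1)), v3)) spells out as v4 * v2 * v5 * v1 * v3
putting the inputs in ascending order: v1 * v2 * v3 * v4 * v5


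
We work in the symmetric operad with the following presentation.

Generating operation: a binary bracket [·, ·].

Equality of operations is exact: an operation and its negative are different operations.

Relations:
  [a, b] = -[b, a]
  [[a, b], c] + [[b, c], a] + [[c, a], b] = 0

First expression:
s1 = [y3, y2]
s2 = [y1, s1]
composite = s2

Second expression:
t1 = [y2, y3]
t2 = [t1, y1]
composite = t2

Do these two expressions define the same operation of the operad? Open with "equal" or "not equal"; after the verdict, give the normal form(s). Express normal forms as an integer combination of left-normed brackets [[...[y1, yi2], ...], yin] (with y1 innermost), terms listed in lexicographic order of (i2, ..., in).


equal; the common form is -[[y1, y2], y3] + [[y1, y3], y2]

In normal form, the first expression is -[[y1, y2], y3] + [[y1, y3], y2]
In normal form, the second expression is -[[y1, y2], y3] + [[y1, y3], y2]
One common form — equal.


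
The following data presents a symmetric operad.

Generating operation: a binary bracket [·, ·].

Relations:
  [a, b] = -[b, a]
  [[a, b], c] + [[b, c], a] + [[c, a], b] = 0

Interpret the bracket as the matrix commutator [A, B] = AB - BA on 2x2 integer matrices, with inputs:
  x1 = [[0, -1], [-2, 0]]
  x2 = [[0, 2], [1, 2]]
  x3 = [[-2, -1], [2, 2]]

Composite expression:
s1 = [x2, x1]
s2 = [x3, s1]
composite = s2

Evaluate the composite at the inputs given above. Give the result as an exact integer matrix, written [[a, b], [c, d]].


[x2, x1] = [[-3, 2], [-4, 3]]
[x3, [x2, x1]] = [[0, -14], [-28, 0]]

[[0, -14], [-28, 0]]


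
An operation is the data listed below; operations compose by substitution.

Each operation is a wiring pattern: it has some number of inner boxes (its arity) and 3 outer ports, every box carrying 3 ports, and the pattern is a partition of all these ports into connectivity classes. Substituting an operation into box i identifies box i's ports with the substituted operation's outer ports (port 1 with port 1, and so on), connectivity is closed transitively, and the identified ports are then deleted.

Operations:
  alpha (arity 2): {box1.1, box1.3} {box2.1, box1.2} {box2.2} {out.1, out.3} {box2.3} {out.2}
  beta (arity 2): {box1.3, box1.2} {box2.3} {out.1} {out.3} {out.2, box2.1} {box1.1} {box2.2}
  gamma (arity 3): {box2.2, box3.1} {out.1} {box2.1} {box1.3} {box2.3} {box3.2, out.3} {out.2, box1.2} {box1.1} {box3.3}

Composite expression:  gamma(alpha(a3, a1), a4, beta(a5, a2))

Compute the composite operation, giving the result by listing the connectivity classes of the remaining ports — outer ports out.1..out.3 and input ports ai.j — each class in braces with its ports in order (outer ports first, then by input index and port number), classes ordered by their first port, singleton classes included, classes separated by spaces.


Substituting into gamma glues patterns; closure does the rest.
alpha over (a3, a1) gives {out.1, out.3} {out.2} {a1.1, a3.2} {a1.2} {a1.3} {a3.1, a3.3}, out.j being that stage's outer ports
beta over (a5, a2) gives {out.1} {out.2, a2.1} {out.3} {a2.2} {a2.3} {a5.1} {a5.2, a5.3}, out.j being that stage's outer ports
gamma over (a3, a1, a4, a5, a2) gives {out.1} {out.2} {out.3, a2.1} {a1.1, a3.2} {a1.2} {a1.3} {a2.2} {a2.3} {a3.1, a3.3} {a4.1} {a4.2} {a4.3} {a5.1} {a5.2, a5.3}, out.j being that stage's outer ports

{out.1} {out.2} {out.3, a2.1} {a1.1, a3.2} {a1.2} {a1.3} {a2.2} {a2.3} {a3.1, a3.3} {a4.1} {a4.2} {a4.3} {a5.1} {a5.2, a5.3}


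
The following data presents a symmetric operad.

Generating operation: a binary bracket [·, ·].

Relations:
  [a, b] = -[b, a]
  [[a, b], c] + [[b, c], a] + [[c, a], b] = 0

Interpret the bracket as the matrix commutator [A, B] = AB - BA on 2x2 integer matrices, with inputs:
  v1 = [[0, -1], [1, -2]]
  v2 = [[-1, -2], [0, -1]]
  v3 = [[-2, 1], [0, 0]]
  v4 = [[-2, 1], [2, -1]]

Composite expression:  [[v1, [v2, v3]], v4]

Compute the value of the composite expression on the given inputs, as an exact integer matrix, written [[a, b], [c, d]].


[v2, v3] = [[0, -4], [0, 0]]
[v1, [v2, v3]] = [[4, -8], [0, -4]]
[[v1, [v2, v3]], v4] = [[-16, 0], [-16, 16]]

[[-16, 0], [-16, 16]]


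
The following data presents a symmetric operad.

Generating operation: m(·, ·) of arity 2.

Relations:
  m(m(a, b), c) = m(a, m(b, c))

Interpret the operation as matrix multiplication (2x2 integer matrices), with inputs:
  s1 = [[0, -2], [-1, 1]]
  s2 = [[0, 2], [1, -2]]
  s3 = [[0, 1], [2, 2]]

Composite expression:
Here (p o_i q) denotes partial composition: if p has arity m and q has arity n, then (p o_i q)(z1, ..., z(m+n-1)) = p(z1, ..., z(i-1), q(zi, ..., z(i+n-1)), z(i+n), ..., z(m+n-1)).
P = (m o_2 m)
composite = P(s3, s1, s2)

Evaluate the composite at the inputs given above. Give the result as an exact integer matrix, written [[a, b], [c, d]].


[[1, -4], [-2, 0]]

m(s1, s2) = [[-2, 4], [1, -4]]
m(s3, m(s1, s2)) = [[1, -4], [-2, 0]]


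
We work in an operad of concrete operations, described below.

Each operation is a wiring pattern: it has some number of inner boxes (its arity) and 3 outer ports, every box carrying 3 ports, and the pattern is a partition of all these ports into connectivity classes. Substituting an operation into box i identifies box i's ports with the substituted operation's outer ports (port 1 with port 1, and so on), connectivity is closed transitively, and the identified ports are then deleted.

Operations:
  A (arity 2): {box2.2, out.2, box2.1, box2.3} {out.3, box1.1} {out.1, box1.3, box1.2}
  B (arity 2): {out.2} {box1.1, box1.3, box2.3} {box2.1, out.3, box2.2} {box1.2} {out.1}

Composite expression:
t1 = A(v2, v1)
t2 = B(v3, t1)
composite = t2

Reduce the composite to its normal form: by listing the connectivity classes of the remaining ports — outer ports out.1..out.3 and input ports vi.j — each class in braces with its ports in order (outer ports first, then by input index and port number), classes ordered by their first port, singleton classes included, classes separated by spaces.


{out.1} {out.2} {out.3, v1.1, v1.2, v1.3, v2.2, v2.3} {v2.1, v3.1, v3.3} {v3.2}

Reachability decides: close wires over B-identified ports.
through A, on inputs (v2, v1): {out.1, v2.2, v2.3} {out.2, v1.1, v1.2, v1.3} {out.3, v2.1} (out.j = stage outer ports)
through B, on inputs (v3, v2, v1): {out.1} {out.2} {out.3, v1.1, v1.2, v1.3, v2.2, v2.3} {v2.1, v3.1, v3.3} {v3.2} (out.j = stage outer ports)


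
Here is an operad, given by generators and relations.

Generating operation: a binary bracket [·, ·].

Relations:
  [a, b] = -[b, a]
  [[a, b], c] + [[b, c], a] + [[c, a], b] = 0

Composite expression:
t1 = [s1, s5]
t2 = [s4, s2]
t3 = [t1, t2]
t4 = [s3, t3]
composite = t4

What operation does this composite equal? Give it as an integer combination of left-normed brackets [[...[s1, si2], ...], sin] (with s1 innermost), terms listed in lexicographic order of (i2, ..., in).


A multilinear Lie element is pinned by s1-initial words (s1 innermost).
Composite bracket: [s3, [[s1, s5], [s4, s2]]]
Each bracket splits as ab - ba, giving 16 signed words (2^4 = 16).
Keep just the words that open with s1:
  the word s1s5s2s4s3 carries sign +1 and contributes +[[[[s1, s5], s2], s4], s3]
  the word s1s5s4s2s3 carries sign -1 and contributes -[[[[s1, s5], s4], s2], s3]

[[[[s1, s5], s2], s4], s3] - [[[[s1, s5], s4], s2], s3]


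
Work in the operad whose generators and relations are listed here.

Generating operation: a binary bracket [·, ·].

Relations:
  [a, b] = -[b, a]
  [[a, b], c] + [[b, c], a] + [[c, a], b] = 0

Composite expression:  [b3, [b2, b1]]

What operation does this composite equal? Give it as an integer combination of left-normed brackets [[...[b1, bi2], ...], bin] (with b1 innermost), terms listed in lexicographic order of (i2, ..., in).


[[b1, b2], b3]

A multilinear Lie element is pinned by b1-initial words (b1 innermost).
Composite bracket: [b3, [b2, b1]]
Each bracket splits as ab - ba, giving 4 signed words (2^2 = 4).
Coefficients come from the b1-initial words:
  b1b2b3 appears with sign +1, giving the term +[[b1, b2], b3]


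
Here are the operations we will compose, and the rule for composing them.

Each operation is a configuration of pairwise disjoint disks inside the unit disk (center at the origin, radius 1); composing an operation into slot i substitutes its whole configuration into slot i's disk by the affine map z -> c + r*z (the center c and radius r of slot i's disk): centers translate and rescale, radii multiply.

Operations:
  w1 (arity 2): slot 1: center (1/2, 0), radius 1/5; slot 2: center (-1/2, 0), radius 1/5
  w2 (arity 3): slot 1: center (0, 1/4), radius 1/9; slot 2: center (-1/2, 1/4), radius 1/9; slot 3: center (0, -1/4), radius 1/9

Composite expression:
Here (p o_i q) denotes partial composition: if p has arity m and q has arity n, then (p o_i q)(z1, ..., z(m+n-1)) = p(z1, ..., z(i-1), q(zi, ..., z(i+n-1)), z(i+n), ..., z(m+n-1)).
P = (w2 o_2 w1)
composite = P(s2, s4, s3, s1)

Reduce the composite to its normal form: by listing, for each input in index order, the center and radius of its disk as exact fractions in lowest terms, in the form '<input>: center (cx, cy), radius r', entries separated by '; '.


Each s-disk chains the slot maps above it in w2; radii multiply.
s2: after 1 affine step, its disk has center (0, 1/4), radius 1/9
s4: after 2 affine steps, its disk has center (-4/9, 1/4), radius 1/45
s3: after 2 affine steps, its disk has center (-5/9, 1/4), radius 1/45
s1: after 1 affine step, its disk has center (0, -1/4), radius 1/9

s1: center (0, -1/4), radius 1/9; s2: center (0, 1/4), radius 1/9; s3: center (-5/9, 1/4), radius 1/45; s4: center (-4/9, 1/4), radius 1/45


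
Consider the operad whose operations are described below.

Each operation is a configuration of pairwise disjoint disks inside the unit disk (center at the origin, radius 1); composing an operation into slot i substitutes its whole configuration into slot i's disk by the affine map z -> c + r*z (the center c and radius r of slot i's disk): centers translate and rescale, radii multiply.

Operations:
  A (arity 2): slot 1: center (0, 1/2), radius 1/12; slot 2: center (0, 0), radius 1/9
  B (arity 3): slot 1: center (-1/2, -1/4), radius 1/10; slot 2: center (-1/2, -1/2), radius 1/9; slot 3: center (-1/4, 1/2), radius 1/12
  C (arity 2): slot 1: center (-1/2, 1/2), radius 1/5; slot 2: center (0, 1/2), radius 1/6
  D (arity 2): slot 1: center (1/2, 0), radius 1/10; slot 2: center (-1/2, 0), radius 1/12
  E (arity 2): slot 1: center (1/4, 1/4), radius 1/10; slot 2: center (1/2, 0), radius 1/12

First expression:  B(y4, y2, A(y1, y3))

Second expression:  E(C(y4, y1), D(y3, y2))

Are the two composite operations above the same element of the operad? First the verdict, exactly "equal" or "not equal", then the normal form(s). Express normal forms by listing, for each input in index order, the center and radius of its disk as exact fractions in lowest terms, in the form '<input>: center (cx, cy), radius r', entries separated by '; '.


not equal: they reduce to y1: center (-1/4, 13/24), radius 1/144; y2: center (-1/2, -1/2), radius 1/9; y3: center (-1/4, 1/2), radius 1/108; y4: center (-1/2, -1/4), radius 1/10 and y1: center (1/4, 3/10), radius 1/60; y2: center (11/24, 0), radius 1/144; y3: center (13/24, 0), radius 1/120; y4: center (1/5, 3/10), radius 1/50


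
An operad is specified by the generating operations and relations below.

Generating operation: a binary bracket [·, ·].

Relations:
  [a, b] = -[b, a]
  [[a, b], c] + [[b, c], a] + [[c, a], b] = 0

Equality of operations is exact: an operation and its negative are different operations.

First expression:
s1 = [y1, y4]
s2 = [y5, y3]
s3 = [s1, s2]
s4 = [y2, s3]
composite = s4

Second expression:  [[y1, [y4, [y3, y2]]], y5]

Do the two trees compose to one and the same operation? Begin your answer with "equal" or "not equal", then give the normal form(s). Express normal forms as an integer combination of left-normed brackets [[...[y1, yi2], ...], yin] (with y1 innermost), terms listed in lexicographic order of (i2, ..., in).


The first composite normalizes to [[[[y1, y4], y3], y5], y2] - [[[[y1, y4], y5], y3], y2]
The second composite normalizes to [[[[y1, y2], y3], y4], y5] - [[[[y1, y3], y2], y4], y5] - [[[[y1, y4], y2], y3], y5] + [[[[y1, y4], y3], y2], y5]
The forms do not match — not equal.

not equal; the first gives [[[[y1, y4], y3], y5], y2] - [[[[y1, y4], y5], y3], y2] and the second [[[[y1, y2], y3], y4], y5] - [[[[y1, y3], y2], y4], y5] - [[[[y1, y4], y2], y3], y5] + [[[[y1, y4], y3], y2], y5]


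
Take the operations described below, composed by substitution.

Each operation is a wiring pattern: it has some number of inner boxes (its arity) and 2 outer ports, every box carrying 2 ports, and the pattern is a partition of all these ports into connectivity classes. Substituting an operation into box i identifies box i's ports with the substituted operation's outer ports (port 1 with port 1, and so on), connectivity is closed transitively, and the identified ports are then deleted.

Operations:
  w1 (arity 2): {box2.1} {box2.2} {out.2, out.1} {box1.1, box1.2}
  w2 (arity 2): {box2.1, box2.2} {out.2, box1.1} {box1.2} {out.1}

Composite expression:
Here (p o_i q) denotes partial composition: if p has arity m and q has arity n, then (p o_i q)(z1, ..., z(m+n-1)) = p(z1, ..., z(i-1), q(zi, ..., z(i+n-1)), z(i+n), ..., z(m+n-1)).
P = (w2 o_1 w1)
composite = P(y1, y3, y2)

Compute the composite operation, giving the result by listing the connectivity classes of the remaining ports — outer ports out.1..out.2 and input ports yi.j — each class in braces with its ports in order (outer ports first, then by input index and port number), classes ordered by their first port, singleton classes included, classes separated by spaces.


{out.1} {out.2} {y1.1, y1.2} {y2.1, y2.2} {y3.1} {y3.2}

Two ports join when wires chain via w2-identified ports.
stage w1: inputs (y1, y3), connectivity {out.1, out.2} {y1.1, y1.2} {y3.1} {y3.2}, out.j its boundary
stage w2: inputs (y1, y3, y2), connectivity {out.1} {out.2} {y1.1, y1.2} {y2.1, y2.2} {y3.1} {y3.2}, out.j its boundary


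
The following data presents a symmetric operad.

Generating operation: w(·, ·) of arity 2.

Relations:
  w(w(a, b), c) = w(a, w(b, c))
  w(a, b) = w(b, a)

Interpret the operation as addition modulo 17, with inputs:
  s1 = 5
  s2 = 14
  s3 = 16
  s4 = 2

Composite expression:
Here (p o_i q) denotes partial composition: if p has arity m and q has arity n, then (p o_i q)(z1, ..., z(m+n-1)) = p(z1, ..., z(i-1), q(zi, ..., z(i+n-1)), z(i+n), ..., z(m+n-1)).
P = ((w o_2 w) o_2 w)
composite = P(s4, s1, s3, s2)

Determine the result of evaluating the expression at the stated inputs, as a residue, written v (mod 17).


3 (mod 17)


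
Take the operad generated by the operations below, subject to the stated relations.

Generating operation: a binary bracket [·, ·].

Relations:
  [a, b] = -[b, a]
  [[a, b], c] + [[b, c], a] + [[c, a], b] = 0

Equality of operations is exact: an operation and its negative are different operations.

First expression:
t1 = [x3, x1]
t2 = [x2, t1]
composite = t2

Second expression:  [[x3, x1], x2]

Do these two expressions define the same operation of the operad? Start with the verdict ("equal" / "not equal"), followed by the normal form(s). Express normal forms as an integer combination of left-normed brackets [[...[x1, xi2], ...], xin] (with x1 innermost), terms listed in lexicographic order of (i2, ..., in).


not equal; first: [[x1, x3], x2]; second: -[[x1, x3], x2]

Reducing the first expression gives [[x1, x3], x2]
Reducing the second expression gives -[[x1, x3], x2]
They disagree, so not equal.


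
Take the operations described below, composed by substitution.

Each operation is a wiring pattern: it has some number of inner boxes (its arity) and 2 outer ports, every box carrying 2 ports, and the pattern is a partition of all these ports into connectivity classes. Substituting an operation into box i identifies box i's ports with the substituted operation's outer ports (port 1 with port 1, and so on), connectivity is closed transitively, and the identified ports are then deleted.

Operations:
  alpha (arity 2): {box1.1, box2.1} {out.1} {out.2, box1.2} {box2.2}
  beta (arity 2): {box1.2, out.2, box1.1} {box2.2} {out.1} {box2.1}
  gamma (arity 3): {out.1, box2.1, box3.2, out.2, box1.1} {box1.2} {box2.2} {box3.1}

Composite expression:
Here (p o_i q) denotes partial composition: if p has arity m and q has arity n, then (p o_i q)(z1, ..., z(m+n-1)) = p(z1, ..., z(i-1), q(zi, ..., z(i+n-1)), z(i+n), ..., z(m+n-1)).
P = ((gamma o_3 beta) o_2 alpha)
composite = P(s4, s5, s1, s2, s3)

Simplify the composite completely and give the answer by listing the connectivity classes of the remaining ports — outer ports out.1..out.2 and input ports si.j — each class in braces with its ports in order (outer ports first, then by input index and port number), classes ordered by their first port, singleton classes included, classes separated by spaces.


{out.1, out.2, s2.1, s2.2, s4.1} {s1.1, s5.1} {s1.2} {s3.1} {s3.2} {s4.2} {s5.2}

Two ports join when wires chain via gamma-identified ports.
through alpha, on inputs (s5, s1): {out.1} {out.2, s5.2} {s1.1, s5.1} {s1.2} (out.j = stage outer ports)
through beta, on inputs (s2, s3): {out.1} {out.2, s2.1, s2.2} {s3.1} {s3.2} (out.j = stage outer ports)
through gamma, on inputs (s4, s5, s1, s2, s3): {out.1, out.2, s2.1, s2.2, s4.1} {s1.1, s5.1} {s1.2} {s3.1} {s3.2} {s4.2} {s5.2} (out.j = stage outer ports)


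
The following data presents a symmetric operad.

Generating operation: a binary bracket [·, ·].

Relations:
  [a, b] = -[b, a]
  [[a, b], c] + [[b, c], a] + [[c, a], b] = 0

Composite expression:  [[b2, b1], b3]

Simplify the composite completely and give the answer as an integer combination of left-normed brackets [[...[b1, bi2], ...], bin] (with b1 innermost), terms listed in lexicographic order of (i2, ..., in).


-[[b1, b2], b3]

Left-normed coefficients sit on the b1-initial expansion words.
Composite bracket: [[b2, b1], b3]
Expanding via [a, b] = ab - ba: 4 signed words (2^2 = 4).
The b1-initial words carry the normal form:
  word b1b2b3 has sign -1, contributing -[[b1, b2], b3]


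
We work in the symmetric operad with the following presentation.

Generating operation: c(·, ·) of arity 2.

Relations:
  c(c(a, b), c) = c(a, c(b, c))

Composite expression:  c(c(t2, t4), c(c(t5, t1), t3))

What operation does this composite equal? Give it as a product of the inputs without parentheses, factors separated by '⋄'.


t2 ⋄ t4 ⋄ t5 ⋄ t1 ⋄ t3

Associativity of c dissolves the nesting; only the t-input order survives.
c(t2, t4) linearizes to t2 ⋄ t4
c(t5, t1) linearizes to t5 ⋄ t1
c(c(t5, t1), t3) linearizes to t5 ⋄ t1 ⋄ t3
c(c(t2, t4), c(c(t5, t1), t3)) linearizes to t2 ⋄ t4 ⋄ t5 ⋄ t1 ⋄ t3


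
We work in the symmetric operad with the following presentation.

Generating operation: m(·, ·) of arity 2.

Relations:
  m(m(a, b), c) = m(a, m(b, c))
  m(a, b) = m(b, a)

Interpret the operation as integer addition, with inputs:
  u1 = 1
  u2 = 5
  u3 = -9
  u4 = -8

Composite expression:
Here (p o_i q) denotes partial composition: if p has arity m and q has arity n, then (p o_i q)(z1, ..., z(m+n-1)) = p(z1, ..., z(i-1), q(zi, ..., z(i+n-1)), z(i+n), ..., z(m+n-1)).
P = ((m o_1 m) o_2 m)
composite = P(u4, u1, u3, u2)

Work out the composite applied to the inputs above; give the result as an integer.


m(u1, u3) = -8
m(u4, m(u1, u3)) = -16
m(m(u4, m(u1, u3)), u2) = -11

-11


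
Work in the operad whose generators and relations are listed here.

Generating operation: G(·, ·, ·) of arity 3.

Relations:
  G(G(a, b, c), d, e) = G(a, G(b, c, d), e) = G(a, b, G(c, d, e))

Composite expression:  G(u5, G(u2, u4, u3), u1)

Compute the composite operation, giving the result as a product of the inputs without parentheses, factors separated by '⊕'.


u5 ⊕ u2 ⊕ u4 ⊕ u3 ⊕ u1

All parenthesizations of G agree; list the u-inputs left to right.
G(u2, u4, u3) reduces to u2 ⊕ u4 ⊕ u3
G(u5, G(u2, u4, u3), u1) reduces to u5 ⊕ u2 ⊕ u4 ⊕ u3 ⊕ u1


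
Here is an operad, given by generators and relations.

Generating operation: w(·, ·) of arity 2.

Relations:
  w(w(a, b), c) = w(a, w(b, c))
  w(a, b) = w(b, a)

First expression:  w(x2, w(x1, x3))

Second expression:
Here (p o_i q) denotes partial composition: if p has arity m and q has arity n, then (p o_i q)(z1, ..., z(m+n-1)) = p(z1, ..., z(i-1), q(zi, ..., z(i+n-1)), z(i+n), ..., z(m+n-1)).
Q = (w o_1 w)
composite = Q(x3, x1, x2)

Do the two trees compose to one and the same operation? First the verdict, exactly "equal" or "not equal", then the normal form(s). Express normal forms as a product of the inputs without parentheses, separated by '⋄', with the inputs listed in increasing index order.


The first composite normalizes to x1 ⋄ x2 ⋄ x3
The second composite normalizes to x1 ⋄ x2 ⋄ x3
Both agree, so they are equal.

equal — both sides give x1 ⋄ x2 ⋄ x3


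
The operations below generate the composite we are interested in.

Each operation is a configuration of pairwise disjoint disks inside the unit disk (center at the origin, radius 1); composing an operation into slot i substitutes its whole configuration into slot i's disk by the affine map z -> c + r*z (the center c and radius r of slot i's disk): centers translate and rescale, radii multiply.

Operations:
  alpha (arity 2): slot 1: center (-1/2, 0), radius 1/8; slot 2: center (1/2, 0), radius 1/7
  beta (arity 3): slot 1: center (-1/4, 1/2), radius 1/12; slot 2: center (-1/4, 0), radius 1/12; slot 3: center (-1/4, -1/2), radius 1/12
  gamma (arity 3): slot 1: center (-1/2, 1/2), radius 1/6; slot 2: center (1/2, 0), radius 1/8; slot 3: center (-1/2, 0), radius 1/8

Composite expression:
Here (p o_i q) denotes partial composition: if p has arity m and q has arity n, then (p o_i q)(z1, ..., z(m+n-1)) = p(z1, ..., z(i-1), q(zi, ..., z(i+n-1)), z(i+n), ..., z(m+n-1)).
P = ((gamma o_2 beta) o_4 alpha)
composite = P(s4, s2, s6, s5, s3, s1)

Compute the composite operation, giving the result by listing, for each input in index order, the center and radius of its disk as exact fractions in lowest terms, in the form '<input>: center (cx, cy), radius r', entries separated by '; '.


Only the slot chain above each s matters under gamma; compose those maps.
input s4: applying the 1 nested substitution gives center (-1/2, 1/2), radius 1/6
input s2: applying the 2 nested substitutions gives center (15/32, 1/16), radius 1/96
input s6: applying the 2 nested substitutions gives center (15/32, 0), radius 1/96
input s5: applying the 3 nested substitutions gives center (89/192, -1/16), radius 1/768
input s3: applying the 3 nested substitutions gives center (91/192, -1/16), radius 1/672
input s1: applying the 1 nested substitution gives center (-1/2, 0), radius 1/8

s1: center (-1/2, 0), radius 1/8; s2: center (15/32, 1/16), radius 1/96; s3: center (91/192, -1/16), radius 1/672; s4: center (-1/2, 1/2), radius 1/6; s5: center (89/192, -1/16), radius 1/768; s6: center (15/32, 0), radius 1/96


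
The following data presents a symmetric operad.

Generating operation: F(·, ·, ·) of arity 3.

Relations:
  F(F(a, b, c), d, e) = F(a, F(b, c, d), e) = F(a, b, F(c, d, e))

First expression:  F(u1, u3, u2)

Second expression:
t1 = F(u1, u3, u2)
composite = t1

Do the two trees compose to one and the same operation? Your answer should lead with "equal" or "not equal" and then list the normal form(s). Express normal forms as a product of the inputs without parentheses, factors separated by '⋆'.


equal; the common form is u1 ⋆ u3 ⋆ u2

The first expression reduces to u1 ⋆ u3 ⋆ u2
The second expression reduces to u1 ⋆ u3 ⋆ u2
The normal forms match — equal.


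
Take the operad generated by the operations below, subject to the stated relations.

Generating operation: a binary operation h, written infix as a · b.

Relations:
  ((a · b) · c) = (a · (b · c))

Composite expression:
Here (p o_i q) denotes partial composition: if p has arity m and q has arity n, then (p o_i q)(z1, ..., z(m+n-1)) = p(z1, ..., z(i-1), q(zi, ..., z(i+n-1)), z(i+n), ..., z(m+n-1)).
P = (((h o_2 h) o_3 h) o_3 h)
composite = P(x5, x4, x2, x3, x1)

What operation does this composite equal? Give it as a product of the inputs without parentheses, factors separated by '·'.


The h-tree's shape is irrelevant; the x-reading-order decides.
(x2 · x3) unparenthesizes to x2 · x3
((x2 · x3) · x1) unparenthesizes to x2 · x3 · x1
(x4 · ((x2 · x3) · x1)) unparenthesizes to x4 · x2 · x3 · x1
(x5 · (x4 · ((x2 · x3) · x1))) unparenthesizes to x5 · x4 · x2 · x3 · x1

x5 · x4 · x2 · x3 · x1


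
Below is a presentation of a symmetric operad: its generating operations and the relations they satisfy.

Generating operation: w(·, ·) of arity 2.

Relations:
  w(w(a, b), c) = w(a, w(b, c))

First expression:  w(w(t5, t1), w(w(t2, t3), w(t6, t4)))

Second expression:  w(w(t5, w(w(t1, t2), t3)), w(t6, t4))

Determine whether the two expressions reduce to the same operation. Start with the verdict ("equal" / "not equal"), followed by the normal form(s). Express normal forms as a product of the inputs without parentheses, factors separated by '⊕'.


equal; the common form is t5 ⊕ t1 ⊕ t2 ⊕ t3 ⊕ t6 ⊕ t4

The first expression, normalized: t5 ⊕ t1 ⊕ t2 ⊕ t3 ⊕ t6 ⊕ t4
The second expression, normalized: t5 ⊕ t1 ⊕ t2 ⊕ t3 ⊕ t6 ⊕ t4
The normal forms match — equal.


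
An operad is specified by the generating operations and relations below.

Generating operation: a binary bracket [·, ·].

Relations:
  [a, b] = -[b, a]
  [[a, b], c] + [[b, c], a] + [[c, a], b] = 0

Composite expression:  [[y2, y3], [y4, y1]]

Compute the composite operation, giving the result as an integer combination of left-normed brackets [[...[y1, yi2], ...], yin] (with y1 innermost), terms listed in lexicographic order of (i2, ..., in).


Skip Jacobi rewriting: expand, keep y1-initial words, read off terms.
Composite bracket: [[y2, y3], [y4, y1]]
Expanding via [a, b] = ab - ba: 8 signed words (2^3 = 8).
Only words starting with y1 matter:
  the word y1y4y2y3 carries sign +1 and contributes +[[[y1, y4], y2], y3]
  the word y1y4y3y2 carries sign -1 and contributes -[[[y1, y4], y3], y2]

[[[y1, y4], y2], y3] - [[[y1, y4], y3], y2]


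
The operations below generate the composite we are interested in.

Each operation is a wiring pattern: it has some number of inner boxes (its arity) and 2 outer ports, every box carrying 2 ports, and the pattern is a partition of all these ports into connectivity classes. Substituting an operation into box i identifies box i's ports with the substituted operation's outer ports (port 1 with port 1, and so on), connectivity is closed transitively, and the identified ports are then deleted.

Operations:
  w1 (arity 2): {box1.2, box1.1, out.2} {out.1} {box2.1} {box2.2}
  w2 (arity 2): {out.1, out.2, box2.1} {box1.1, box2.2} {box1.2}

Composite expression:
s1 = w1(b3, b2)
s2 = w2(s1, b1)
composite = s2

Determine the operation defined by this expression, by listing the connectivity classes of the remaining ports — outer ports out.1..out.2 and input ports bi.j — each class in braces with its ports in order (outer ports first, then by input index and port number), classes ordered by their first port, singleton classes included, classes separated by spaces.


Treat the ports identified at w2 as solder joints: merge, then drop.
the subtree at w1 composes to {out.1} {out.2, b3.1, b3.2} {b2.1} {b2.2} on (b3, b2); out.j = own outer ports
the subtree at w2 composes to {out.1, out.2, b1.1} {b1.2} {b2.1} {b2.2} {b3.1, b3.2} on (b3, b2, b1); out.j = own outer ports

{out.1, out.2, b1.1} {b1.2} {b2.1} {b2.2} {b3.1, b3.2}


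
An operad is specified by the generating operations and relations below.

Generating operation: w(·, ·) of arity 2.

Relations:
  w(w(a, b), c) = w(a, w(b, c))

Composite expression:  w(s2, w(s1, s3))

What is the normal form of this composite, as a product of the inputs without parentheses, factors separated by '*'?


s2 * s1 * s3

Under associativity of w, the answer is the s's in reading order.
w(s1, s3) spells out as s1 * s3
w(s2, w(s1, s3)) spells out as s2 * s1 * s3


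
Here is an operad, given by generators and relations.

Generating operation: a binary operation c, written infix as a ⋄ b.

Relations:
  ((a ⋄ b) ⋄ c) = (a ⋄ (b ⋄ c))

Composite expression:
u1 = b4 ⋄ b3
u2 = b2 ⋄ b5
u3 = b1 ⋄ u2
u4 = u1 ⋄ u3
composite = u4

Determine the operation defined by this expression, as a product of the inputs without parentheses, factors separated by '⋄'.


Key point: c is associative — brackets drop, the b-order remains.
(b4 ⋄ b3) flattens to b4 ⋄ b3
(b2 ⋄ b5) flattens to b2 ⋄ b5
(b1 ⋄ (b2 ⋄ b5)) flattens to b1 ⋄ b2 ⋄ b5
((b4 ⋄ b3) ⋄ (b1 ⋄ (b2 ⋄ b5))) flattens to b4 ⋄ b3 ⋄ b1 ⋄ b2 ⋄ b5

b4 ⋄ b3 ⋄ b1 ⋄ b2 ⋄ b5


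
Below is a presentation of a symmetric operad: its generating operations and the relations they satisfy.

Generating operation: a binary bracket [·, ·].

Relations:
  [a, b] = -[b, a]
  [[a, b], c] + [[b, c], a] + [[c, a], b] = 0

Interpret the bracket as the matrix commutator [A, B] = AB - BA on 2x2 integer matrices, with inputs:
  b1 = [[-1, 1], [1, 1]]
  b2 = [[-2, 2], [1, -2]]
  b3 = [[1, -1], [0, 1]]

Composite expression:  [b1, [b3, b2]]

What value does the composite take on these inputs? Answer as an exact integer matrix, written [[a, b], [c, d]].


[[0, 2], [-2, 0]]

[b3, b2] = [[-1, 0], [0, 1]]
[b1, [b3, b2]] = [[0, 2], [-2, 0]]


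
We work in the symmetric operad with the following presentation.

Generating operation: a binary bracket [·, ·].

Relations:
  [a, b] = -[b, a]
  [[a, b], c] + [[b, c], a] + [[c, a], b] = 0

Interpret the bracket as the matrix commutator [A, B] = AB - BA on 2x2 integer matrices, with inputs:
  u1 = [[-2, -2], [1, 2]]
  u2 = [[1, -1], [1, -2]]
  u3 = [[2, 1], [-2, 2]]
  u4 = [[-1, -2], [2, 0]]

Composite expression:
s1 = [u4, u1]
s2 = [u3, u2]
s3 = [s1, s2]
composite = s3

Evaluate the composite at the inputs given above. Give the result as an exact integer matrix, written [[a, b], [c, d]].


[[15, -24], [38, -15]]

[u4, u1] = [[2, -6], [-7, -2]]
[u3, u2] = [[-1, -3], [-6, 1]]
[[u4, u1], [u3, u2]] = [[15, -24], [38, -15]]


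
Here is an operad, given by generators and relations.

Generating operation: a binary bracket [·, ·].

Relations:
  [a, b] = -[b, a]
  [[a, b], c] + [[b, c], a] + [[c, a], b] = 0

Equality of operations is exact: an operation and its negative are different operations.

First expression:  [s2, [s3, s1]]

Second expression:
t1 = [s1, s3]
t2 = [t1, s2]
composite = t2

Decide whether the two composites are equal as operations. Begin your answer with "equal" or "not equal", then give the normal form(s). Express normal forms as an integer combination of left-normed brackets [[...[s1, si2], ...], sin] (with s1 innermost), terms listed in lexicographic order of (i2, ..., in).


equal — both sides give [[s1, s3], s2]


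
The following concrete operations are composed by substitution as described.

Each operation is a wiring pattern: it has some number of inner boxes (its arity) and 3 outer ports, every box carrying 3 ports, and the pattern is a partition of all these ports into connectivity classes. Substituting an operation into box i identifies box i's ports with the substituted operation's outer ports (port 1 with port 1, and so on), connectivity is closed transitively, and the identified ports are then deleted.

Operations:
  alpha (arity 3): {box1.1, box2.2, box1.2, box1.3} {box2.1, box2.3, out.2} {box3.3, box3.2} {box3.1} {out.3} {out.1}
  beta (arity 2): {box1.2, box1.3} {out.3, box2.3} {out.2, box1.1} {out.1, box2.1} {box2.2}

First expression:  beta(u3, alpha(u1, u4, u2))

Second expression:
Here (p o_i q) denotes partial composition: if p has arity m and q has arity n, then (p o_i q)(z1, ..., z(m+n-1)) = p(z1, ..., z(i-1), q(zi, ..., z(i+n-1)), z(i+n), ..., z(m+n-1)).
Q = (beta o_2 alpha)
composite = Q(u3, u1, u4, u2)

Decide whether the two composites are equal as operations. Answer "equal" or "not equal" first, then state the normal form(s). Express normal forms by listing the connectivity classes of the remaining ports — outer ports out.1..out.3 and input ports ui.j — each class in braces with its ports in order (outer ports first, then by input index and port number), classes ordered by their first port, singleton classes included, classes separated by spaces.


equal — both sides give {out.1} {out.2, u3.1} {out.3} {u1.1, u1.2, u1.3, u4.2} {u2.1} {u2.2, u2.3} {u3.2, u3.3} {u4.1, u4.3}

The first composite normalizes to {out.1} {out.2, u3.1} {out.3} {u1.1, u1.2, u1.3, u4.2} {u2.1} {u2.2, u2.3} {u3.2, u3.3} {u4.1, u4.3}
The second composite normalizes to {out.1} {out.2, u3.1} {out.3} {u1.1, u1.2, u1.3, u4.2} {u2.1} {u2.2, u2.3} {u3.2, u3.3} {u4.1, u4.3}
The forms coincide; equal.


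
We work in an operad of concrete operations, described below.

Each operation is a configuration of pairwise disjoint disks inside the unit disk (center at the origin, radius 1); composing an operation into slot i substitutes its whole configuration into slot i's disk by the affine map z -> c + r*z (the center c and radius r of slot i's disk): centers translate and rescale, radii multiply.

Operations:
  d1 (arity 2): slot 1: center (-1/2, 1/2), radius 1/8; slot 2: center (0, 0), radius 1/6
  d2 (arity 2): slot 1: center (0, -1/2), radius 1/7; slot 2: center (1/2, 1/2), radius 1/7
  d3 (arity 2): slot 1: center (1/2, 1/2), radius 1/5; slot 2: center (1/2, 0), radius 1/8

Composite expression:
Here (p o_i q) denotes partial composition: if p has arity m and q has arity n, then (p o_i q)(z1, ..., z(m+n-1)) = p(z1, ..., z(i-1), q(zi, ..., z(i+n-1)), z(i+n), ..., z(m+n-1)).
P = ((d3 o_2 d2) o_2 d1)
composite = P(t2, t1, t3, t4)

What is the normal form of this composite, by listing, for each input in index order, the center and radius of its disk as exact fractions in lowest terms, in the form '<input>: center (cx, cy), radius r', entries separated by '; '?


t1: center (55/112, -3/56), radius 1/448; t2: center (1/2, 1/2), radius 1/5; t3: center (1/2, -1/16), radius 1/336; t4: center (9/16, 1/16), radius 1/56

Follow each t-input down from d3: c' goes to c + r*c', radius to r*r'.
t2 passes through 1 substitution, ending at center (1/2, 1/2), radius 1/5
t1 passes through 3 substitutions, ending at center (55/112, -3/56), radius 1/448
t3 passes through 3 substitutions, ending at center (1/2, -1/16), radius 1/336
t4 passes through 2 substitutions, ending at center (9/16, 1/16), radius 1/56


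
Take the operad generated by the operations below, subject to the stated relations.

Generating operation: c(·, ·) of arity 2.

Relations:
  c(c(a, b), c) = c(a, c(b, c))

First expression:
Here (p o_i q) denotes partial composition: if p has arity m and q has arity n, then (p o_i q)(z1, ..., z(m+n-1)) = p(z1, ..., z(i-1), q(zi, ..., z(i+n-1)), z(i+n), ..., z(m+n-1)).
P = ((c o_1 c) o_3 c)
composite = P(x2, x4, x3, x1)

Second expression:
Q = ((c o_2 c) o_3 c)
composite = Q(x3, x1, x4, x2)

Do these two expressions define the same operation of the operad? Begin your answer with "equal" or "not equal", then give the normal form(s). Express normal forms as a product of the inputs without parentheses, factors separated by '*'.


In normal form, the first expression is x2 * x4 * x3 * x1
In normal form, the second expression is x3 * x1 * x4 * x2
Distinct normal forms: not equal.

not equal; first: x2 * x4 * x3 * x1; second: x3 * x1 * x4 * x2


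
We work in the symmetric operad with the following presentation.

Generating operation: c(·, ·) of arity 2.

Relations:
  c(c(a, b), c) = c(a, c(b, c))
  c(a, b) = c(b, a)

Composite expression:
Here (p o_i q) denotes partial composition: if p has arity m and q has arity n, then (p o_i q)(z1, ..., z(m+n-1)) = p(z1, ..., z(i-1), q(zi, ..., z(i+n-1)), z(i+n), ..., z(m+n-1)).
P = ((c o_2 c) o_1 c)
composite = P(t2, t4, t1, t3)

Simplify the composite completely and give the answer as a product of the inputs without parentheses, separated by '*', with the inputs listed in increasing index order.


Both nesting and order wash out for c; what remains is which t's occur.
c(t2, t4) flattens to t2 * t4
c(t1, t3) flattens to t1 * t3
c(c(t2, t4), c(t1, t3)) flattens to t2 * t4 * t1 * t3
rearranged into index order: t1 * t2 * t3 * t4

t1 * t2 * t3 * t4


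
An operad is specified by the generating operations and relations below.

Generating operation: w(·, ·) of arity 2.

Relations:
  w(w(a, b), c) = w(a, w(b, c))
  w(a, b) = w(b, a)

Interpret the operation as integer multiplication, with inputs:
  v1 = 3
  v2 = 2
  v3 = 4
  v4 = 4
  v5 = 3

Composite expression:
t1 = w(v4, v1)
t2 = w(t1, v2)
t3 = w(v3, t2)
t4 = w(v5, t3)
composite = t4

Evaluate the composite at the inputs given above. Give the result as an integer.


288

w(v4, v1) = 12
w(w(v4, v1), v2) = 24
w(v3, w(w(v4, v1), v2)) = 96
w(v5, w(v3, w(w(v4, v1), v2))) = 288


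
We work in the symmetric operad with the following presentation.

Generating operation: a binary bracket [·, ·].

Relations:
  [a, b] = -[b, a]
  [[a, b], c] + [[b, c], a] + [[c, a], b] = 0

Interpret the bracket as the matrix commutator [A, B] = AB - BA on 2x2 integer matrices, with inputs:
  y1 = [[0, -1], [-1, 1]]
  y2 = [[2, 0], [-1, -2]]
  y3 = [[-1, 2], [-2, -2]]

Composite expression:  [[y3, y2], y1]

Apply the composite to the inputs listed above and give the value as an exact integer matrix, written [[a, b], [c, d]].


[[1, -4], [3, -1]]

[y3, y2] = [[-2, -8], [-7, 2]]
[[y3, y2], y1] = [[1, -4], [3, -1]]


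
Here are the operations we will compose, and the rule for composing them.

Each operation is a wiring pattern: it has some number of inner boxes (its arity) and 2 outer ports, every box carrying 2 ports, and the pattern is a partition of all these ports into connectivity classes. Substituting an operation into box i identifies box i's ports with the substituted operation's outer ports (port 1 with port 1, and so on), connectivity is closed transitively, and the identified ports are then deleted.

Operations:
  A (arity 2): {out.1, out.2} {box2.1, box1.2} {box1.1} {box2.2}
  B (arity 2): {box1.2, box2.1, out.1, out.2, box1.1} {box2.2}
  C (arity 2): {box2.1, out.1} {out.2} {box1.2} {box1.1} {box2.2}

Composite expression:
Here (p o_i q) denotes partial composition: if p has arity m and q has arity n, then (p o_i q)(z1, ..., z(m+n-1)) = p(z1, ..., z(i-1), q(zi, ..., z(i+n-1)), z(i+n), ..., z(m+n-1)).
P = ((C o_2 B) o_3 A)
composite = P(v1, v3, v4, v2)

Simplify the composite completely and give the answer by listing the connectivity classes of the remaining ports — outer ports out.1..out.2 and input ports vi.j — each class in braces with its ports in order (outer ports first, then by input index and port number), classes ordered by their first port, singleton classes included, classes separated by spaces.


{out.1, v3.1, v3.2} {out.2} {v1.1} {v1.2} {v2.1, v4.2} {v2.2} {v4.1}

Connectivity passes through glued C-boundaries; trace each wire chain.
composing A on (v4, v2), with out.j its own outer ports: {out.1, out.2} {v2.1, v4.2} {v2.2} {v4.1}
composing B on (v3, v4, v2), with out.j its own outer ports: {out.1, out.2, v3.1, v3.2} {v2.1, v4.2} {v2.2} {v4.1}
composing C on (v1, v3, v4, v2), with out.j its own outer ports: {out.1, v3.1, v3.2} {out.2} {v1.1} {v1.2} {v2.1, v4.2} {v2.2} {v4.1}
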